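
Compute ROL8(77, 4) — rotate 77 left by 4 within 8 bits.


Rotate 0b1001101 left by 4 (8-bit) = 0b11010100 = 212

212


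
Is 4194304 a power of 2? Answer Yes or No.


0b10000000000000000000000. Only one bit set => Yes

Yes


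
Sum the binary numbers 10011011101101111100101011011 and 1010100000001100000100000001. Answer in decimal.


10011011101101111100101011011 + 1010100000001100000100000001 = 11101111101111011101001011100 = 502774364

502774364


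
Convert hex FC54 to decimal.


FC54 hex = 64596 decimal

64596


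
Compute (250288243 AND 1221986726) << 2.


Step 1: 250288243 & 1221986726 = 146933794
Step 2: 146933794 << 2 = 587735176

587735176


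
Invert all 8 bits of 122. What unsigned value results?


122 ^ 255 = 133

133


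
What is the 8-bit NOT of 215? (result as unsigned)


~0b11010111 = 0b101000 = 40 (8-bit unsigned)

40


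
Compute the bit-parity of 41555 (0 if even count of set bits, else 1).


0b1010001001010011 has 7 ones => parity 1

1


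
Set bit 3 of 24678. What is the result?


24678 | (1 << 3) = 24678 | 8 = 24686

24686


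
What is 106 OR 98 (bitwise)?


0b1101010 | 0b1100010 = 0b1101010 = 106

106


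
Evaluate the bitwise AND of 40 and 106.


0b101000 & 0b1101010 = 0b101000 = 40

40


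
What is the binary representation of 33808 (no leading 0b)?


33808 = 1000010000010000 in binary

1000010000010000


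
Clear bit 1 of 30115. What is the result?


30115 & ~(1 << 1) = 30113

30113


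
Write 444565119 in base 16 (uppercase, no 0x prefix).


444565119 = 1A7F867F hex

1A7F867F


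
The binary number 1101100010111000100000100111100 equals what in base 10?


1101100010111000100000100111100 in decimal = 1817985340

1817985340


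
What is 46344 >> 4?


0b1011010100001000 >> 4 = 0b101101010000 = 2896

2896


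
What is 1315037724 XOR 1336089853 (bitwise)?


0b1001110011000011110001000011100 ^ 0b1001111101000110001110011111101 = 0b1110000101111111011100001 = 29556449

29556449


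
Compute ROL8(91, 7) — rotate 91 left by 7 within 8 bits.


Rotate 0b1011011 left by 7 (8-bit) = 0b10101101 = 173

173


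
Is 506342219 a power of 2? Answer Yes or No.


0b11110001011100010101101001011. Multiple bits set => No

No


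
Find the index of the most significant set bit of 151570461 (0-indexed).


0b1001000010001100100000011101. Highest set bit at position 27

27


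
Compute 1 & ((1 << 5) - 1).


1 & 31 = 1

1


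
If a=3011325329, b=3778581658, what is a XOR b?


3011325329 ^ 3778581658 = 1380301067

1380301067


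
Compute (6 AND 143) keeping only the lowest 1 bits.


Step 1: 6 & 143 = 6
Step 2: 6 & 1 = 0

0


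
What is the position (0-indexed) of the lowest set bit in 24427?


0b101111101101011. Lowest set bit at position 0

0


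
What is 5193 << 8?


0b1010001001001 << 8 = 0b101000100100100000000 = 1329408

1329408


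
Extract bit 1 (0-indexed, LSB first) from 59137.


0b1110011100000001, position 1 = 0

0


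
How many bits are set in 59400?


0b1110100000001000 has 5 set bits

5


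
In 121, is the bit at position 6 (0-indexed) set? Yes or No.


0b1111001, bit 6 = 1. Yes

Yes


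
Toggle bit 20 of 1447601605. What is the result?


1447601605 ^ (1 << 20) = 1447601605 ^ 1048576 = 1448650181

1448650181


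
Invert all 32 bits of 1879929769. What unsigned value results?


1879929769 ^ 4294967295 = 2415037526

2415037526


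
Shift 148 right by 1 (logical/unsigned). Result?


0b10010100 >> 1 = 0b1001010 = 74

74


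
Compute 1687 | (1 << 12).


1687 | (1 << 12) = 1687 | 4096 = 5783

5783


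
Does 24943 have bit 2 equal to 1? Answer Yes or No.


0b110000101101111, bit 2 = 1. Yes

Yes


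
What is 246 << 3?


0b11110110 << 3 = 0b11110110000 = 1968

1968


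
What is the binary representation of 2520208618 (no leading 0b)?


2520208618 = 10010110001101110101010011101010 in binary

10010110001101110101010011101010


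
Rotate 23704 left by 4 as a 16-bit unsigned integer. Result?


Rotate 0b101110010011000 left by 4 (16-bit) = 0b1100100110000101 = 51589

51589


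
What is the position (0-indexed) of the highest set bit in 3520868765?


0b11010001110111000011000110011101. Highest set bit at position 31

31


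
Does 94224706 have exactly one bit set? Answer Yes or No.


0b101100111011100000101000010. Multiple bits set => No

No


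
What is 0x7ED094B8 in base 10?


7ED094B8 hex = 2127598776 decimal

2127598776


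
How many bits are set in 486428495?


0b11100111111100100111101001111 has 20 set bits

20


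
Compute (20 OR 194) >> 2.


Step 1: 20 | 194 = 214
Step 2: 214 >> 2 = 53

53


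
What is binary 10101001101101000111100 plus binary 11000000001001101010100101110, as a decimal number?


10101001101101000111100 + 11000000001001101010100101110 = 11000010110011010111101101010 = 408530794

408530794


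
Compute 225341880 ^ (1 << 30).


225341880 ^ (1 << 30) = 225341880 ^ 1073741824 = 1299083704

1299083704


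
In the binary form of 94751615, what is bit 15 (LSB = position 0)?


0b101101001011100101101111111, position 15 = 1

1


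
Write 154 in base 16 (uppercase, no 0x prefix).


154 = 9A hex

9A


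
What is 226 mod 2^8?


226 & 255 = 226

226


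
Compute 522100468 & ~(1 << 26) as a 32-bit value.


522100468 & ~(1 << 26) = 454991604

454991604


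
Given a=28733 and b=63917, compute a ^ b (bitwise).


28733 ^ 63917 = 35216

35216


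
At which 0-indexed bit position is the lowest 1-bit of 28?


0b11100. Lowest set bit at position 2

2


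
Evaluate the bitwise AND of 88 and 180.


0b1011000 & 0b10110100 = 0b10000 = 16

16


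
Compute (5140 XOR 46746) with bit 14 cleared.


Step 1: 5140 ^ 46746 = 41614
Step 2: 41614 & ~(1 << 14) = 41614

41614


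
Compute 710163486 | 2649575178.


0b101010010101000011110000011110 | 0b10011101111011010100111100001010 = 0b10111111111111010111111100011110 = 3221061406

3221061406


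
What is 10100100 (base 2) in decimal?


10100100 in decimal = 164

164


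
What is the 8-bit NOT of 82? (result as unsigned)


~0b1010010 = 0b10101101 = 173 (8-bit unsigned)

173


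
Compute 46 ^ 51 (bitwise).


0b101110 ^ 0b110011 = 0b11101 = 29

29


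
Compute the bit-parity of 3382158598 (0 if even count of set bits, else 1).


0b11001001100101111010010100000110 has 15 ones => parity 1

1


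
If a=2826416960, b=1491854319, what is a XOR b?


2826416960 ^ 1491854319 = 4036776111

4036776111


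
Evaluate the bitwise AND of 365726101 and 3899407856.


0b10101110011001000100110010101 & 0b11101000011011000011110111110000 = 0b10011000000100110010000 = 4983184

4983184


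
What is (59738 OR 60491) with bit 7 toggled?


Step 1: 59738 | 60491 = 60763
Step 2: 60763 ^ (1 << 7) = 60763 ^ 128 = 60891

60891


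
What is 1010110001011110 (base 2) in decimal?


1010110001011110 in decimal = 44126

44126


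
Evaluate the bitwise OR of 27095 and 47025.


0b110100111010111 | 0b1011011110110001 = 0b1111111111110111 = 65527

65527


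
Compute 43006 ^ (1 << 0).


43006 ^ (1 << 0) = 43006 ^ 1 = 43007

43007


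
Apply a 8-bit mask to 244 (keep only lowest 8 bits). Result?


244 & 255 = 244

244


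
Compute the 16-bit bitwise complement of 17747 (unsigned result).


~0b100010101010011 = 0b1011101010101100 = 47788 (16-bit unsigned)

47788


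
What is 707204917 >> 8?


0b101010001001110001011100110101 >> 8 = 0b1010100010011100010111 = 2762519

2762519


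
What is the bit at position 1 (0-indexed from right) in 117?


0b1110101, position 1 = 0

0


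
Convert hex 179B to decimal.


179B hex = 6043 decimal

6043


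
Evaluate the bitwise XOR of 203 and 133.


0b11001011 ^ 0b10000101 = 0b1001110 = 78

78


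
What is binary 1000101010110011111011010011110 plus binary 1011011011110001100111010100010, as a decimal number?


1000101010110011111011010011110 + 1011011011110001100111010100010 = 10100000110100101100010101000000 = 2698167616

2698167616


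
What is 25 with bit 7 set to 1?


25 | (1 << 7) = 25 | 128 = 153

153


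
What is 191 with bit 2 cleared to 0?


191 & ~(1 << 2) = 187

187


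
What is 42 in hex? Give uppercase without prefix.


42 = 2A hex

2A


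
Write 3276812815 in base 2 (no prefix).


3276812815 = 11000011010100000011001000001111 in binary

11000011010100000011001000001111


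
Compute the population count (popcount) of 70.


0b1000110 has 3 set bits

3


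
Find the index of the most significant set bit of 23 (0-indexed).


0b10111. Highest set bit at position 4

4


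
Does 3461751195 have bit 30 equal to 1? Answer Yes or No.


0b11001110010101100010000110011011, bit 30 = 1. Yes

Yes


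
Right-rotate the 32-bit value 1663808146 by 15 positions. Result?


Rotate 0b1100011001010111011001010010010 right by 15 (32-bit) = 0b1100101001001001100011001010111 = 1696908887

1696908887


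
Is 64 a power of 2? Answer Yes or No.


0b1000000. Only one bit set => Yes

Yes


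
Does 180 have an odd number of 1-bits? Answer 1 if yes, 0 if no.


0b10110100 has 4 ones => parity 0

0


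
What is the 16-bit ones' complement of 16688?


16688 ^ 65535 = 48847

48847


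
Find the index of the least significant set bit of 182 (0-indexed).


0b10110110. Lowest set bit at position 1

1


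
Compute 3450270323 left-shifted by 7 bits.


0b11001101101001101111001001110011 << 7 = 0b110011011010011011110010011100110000000 = 441634601344

441634601344


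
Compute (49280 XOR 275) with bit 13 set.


Step 1: 49280 ^ 275 = 49555
Step 2: 49555 | (1 << 13) = 49555 | 8192 = 57747

57747


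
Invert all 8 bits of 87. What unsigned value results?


87 ^ 255 = 168

168


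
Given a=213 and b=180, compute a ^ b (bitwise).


213 ^ 180 = 97

97


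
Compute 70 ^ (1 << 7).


70 ^ (1 << 7) = 70 ^ 128 = 198

198


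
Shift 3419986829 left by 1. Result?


0b11001011110110001101101110001101 << 1 = 0b110010111101100011011011100011010 = 6839973658

6839973658


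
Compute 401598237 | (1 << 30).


401598237 | (1 << 30) = 401598237 | 1073741824 = 1475340061

1475340061


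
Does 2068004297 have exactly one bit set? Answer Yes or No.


0b1111011010000110011110111001001. Multiple bits set => No

No


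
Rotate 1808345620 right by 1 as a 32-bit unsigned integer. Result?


Rotate 0b1101011110010010010101000010100 right by 1 (32-bit) = 0b110101111001001001010100001010 = 904172810

904172810


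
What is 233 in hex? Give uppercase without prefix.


233 = E9 hex

E9


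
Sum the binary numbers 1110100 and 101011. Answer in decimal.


1110100 + 101011 = 10011111 = 159

159


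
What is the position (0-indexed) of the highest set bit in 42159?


0b1010010010101111. Highest set bit at position 15

15


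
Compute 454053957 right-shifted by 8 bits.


0b11011000100000101000001000101 >> 8 = 0b110110001000001010000 = 1773648

1773648


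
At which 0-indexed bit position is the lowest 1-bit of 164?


0b10100100. Lowest set bit at position 2

2


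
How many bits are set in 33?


0b100001 has 2 set bits

2


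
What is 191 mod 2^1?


191 & 1 = 1

1


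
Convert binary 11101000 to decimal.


11101000 in decimal = 232

232


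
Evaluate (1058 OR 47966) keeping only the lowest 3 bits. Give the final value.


Step 1: 1058 | 47966 = 49022
Step 2: 49022 & 7 = 6

6


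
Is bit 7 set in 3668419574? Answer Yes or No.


0b11011010101001111010001111110110, bit 7 = 1. Yes

Yes


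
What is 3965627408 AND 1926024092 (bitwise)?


0b11101100010111101010110000010000 & 0b1110010110011001100101110011100 = 0b1100000010011001000100000010000 = 1615628304

1615628304


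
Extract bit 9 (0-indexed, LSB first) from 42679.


0b1010011010110111, position 9 = 1

1


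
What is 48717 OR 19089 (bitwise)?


0b1011111001001101 | 0b100101010010001 = 0b1111111011011101 = 65245

65245


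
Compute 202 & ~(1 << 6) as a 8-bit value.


202 & ~(1 << 6) = 138

138


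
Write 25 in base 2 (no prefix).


25 = 11001 in binary

11001


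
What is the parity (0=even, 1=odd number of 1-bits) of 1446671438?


0b1010110001110100111010001001110 has 16 ones => parity 0

0


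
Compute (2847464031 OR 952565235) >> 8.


Step 1: 2847464031 | 952565235 = 3120496639
Step 2: 3120496639 >> 8 = 12189439

12189439


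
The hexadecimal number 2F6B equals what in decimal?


2F6B hex = 12139 decimal

12139


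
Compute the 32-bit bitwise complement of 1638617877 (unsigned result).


~0b1100001101010110101001100010101 = 0b10011110010101001010110011101010 = 2656349418 (32-bit unsigned)

2656349418


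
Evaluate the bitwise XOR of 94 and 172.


0b1011110 ^ 0b10101100 = 0b11110010 = 242

242


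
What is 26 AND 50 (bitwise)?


0b11010 & 0b110010 = 0b10010 = 18

18


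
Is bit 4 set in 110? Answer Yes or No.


0b1101110, bit 4 = 0. No

No


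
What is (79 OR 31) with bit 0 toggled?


Step 1: 79 | 31 = 95
Step 2: 95 ^ (1 << 0) = 95 ^ 1 = 94

94


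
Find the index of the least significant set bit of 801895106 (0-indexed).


0b101111110010111111001011000010. Lowest set bit at position 1

1


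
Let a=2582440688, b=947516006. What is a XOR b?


2582440688 ^ 947516006 = 2710902934

2710902934


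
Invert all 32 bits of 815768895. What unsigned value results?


815768895 ^ 4294967295 = 3479198400

3479198400


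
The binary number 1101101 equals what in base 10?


1101101 in decimal = 109

109


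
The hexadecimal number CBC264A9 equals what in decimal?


CBC264A9 hex = 3418514601 decimal

3418514601


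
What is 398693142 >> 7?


0b10111110000111001001100010110 >> 7 = 0b1011111000011100100110 = 3114790

3114790


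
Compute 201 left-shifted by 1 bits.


0b11001001 << 1 = 0b110010010 = 402

402


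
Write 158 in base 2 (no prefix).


158 = 10011110 in binary

10011110


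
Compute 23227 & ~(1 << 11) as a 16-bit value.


23227 & ~(1 << 11) = 21179

21179


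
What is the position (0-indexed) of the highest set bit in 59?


0b111011. Highest set bit at position 5

5


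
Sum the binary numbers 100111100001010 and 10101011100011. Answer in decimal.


100111100001010 + 10101011100011 = 111100111101101 = 31213

31213


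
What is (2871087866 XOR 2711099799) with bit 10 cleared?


Step 1: 2871087866 ^ 2711099799 = 179915629
Step 2: 179915629 & ~(1 << 10) = 179915629

179915629


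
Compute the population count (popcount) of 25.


0b11001 has 3 set bits

3


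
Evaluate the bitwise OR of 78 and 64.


0b1001110 | 0b1000000 = 0b1001110 = 78

78


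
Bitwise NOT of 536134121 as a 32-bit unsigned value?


~0b11111111101001100000111101001 = 0b11100000000010110011111000010110 = 3758833174 (32-bit unsigned)

3758833174


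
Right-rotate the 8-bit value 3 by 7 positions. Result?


Rotate 0b11 right by 7 (8-bit) = 0b110 = 6

6


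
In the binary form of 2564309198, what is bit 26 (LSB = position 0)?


0b10011000110110000100000011001110, position 26 = 0

0


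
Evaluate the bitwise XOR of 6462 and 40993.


0b1100100111110 ^ 0b1010000000100001 = 0b1011100100011111 = 47391

47391


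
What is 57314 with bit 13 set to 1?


57314 | (1 << 13) = 57314 | 8192 = 65506

65506


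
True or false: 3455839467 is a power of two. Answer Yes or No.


0b11001101111110111110110011101011. Multiple bits set => No

No


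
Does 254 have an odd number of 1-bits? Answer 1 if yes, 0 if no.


0b11111110 has 7 ones => parity 1

1


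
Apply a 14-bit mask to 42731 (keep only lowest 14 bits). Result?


42731 & 16383 = 9963

9963


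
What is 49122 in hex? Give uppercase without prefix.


49122 = BFE2 hex

BFE2


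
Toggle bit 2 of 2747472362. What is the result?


2747472362 ^ (1 << 2) = 2747472362 ^ 4 = 2747472366

2747472366


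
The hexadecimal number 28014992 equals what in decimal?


28014992 hex = 671173010 decimal

671173010


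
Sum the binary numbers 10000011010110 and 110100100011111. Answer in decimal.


10000011010110 + 110100100011111 = 1000100111110101 = 35317

35317


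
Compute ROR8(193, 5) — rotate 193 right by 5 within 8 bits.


Rotate 0b11000001 right by 5 (8-bit) = 0b1110 = 14

14


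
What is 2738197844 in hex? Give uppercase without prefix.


2738197844 = A3359554 hex

A3359554


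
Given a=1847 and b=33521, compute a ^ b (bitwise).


1847 ^ 33521 = 34246

34246


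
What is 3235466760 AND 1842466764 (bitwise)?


0b11000000110110010100111000001000 & 0b1101101110100011100111111001100 = 0b1000000110100010100111000001000 = 1087458824

1087458824


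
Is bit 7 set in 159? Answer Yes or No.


0b10011111, bit 7 = 1. Yes

Yes


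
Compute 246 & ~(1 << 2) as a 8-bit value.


246 & ~(1 << 2) = 242

242


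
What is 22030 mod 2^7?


22030 & 127 = 14

14


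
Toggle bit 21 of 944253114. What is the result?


944253114 ^ (1 << 21) = 944253114 ^ 2097152 = 946350266

946350266


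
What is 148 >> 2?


0b10010100 >> 2 = 0b100101 = 37

37


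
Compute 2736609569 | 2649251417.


0b10100011000111010101100100100001 | 0b10011101111010000101111001011001 = 0b10111111111111010101111101111001 = 3221053305

3221053305


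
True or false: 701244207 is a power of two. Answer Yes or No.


0b101001110011000010001100101111. Multiple bits set => No

No


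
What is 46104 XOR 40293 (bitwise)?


0b1011010000011000 ^ 0b1001110101100101 = 0b10100101111101 = 10621

10621


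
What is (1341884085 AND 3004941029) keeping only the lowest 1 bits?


Step 1: 1341884085 & 3004941029 = 52134565
Step 2: 52134565 & 1 = 1

1


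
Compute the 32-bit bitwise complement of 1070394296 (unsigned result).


~0b111111110011001110101110111000 = 0b11000000001100110001010001000111 = 3224572999 (32-bit unsigned)

3224572999


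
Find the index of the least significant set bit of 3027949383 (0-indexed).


0b10110100011110101101011101000111. Lowest set bit at position 0

0


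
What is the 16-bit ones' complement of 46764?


46764 ^ 65535 = 18771

18771


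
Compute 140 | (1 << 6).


140 | (1 << 6) = 140 | 64 = 204

204


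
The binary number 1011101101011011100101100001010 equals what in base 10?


1011101101011011100101100001010 in decimal = 1571670794

1571670794


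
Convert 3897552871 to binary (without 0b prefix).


3897552871 = 11101000010011111110111111100111 in binary

11101000010011111110111111100111


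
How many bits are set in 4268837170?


0b11111110011100010100100100110010 has 17 set bits

17


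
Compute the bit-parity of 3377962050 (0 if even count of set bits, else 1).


0b11001001010101111001110001000010 has 15 ones => parity 1

1


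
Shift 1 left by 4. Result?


0b1 << 4 = 0b10000 = 16

16


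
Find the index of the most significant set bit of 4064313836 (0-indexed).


0b11110010010000001000000111101100. Highest set bit at position 31

31


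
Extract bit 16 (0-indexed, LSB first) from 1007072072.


0b111100000001101011001101001000, position 16 = 0

0


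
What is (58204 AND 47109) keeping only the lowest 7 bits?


Step 1: 58204 & 47109 = 40964
Step 2: 40964 & 127 = 4

4


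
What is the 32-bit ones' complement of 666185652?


666185652 ^ 4294967295 = 3628781643

3628781643


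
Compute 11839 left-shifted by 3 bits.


0b10111000111111 << 3 = 0b10111000111111000 = 94712

94712


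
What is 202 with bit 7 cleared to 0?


202 & ~(1 << 7) = 74

74


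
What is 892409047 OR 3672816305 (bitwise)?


0b110101001100010001010011010111 | 0b11011010111010101011101010110001 = 0b11111111111110111011111011110111 = 4294688503

4294688503


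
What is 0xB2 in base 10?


B2 hex = 178 decimal

178


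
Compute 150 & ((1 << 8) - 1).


150 & 255 = 150

150


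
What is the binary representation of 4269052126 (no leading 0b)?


4269052126 = 11111110011101001001000011011110 in binary

11111110011101001001000011011110


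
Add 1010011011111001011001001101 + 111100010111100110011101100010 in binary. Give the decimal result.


1010011011111001011001001101 + 111100010111100110011101100010 = 1000110110011011111110110101111 = 1187904943

1187904943


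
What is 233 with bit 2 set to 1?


233 | (1 << 2) = 233 | 4 = 237

237


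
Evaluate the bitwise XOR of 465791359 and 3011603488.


0b11011110000110110100101111111 ^ 0b10110011100000010110110000100000 = 0b10101000010000100000010101011111 = 2822899039

2822899039


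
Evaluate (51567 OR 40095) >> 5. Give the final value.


Step 1: 51567 | 40095 = 56831
Step 2: 56831 >> 5 = 1775

1775


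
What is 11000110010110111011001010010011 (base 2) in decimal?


11000110010110111011001010010011 in decimal = 3327898259

3327898259


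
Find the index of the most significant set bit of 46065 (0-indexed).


0b1011001111110001. Highest set bit at position 15

15


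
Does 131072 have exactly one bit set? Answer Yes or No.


0b100000000000000000. Only one bit set => Yes

Yes


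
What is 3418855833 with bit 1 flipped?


3418855833 ^ (1 << 1) = 3418855833 ^ 2 = 3418855835

3418855835


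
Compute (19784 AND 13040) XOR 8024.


Step 1: 19784 & 13040 = 64
Step 2: 64 ^ 8024 = 7960

7960


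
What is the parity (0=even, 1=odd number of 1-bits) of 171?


0b10101011 has 5 ones => parity 1

1


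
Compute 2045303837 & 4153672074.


0b1111001111010001101110000011101 & 0b11110111100101000000000110001010 = 0b1110001100000000000000000001000 = 1904214024

1904214024


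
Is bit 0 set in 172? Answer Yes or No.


0b10101100, bit 0 = 0. No

No


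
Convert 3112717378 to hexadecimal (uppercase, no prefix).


3112717378 = B9884C42 hex

B9884C42


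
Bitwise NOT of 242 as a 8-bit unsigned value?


~0b11110010 = 0b1101 = 13 (8-bit unsigned)

13


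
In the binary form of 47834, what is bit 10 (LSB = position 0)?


0b1011101011011010, position 10 = 0

0


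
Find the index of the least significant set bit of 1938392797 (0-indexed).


0b1110011100010011000011011011101. Lowest set bit at position 0

0


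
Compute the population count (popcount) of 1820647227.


0b1101100100001001101111100111011 has 18 set bits

18


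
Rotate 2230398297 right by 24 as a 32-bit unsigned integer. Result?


Rotate 0b10000100111100010010110101011001 right by 24 (32-bit) = 0b11110001001011010101100110000100 = 4046281092

4046281092


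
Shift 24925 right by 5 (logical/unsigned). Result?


0b110000101011101 >> 5 = 0b1100001010 = 778

778


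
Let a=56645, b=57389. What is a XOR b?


56645 ^ 57389 = 15720

15720


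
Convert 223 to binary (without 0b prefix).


223 = 11011111 in binary

11011111


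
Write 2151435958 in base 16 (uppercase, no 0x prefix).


2151435958 = 803C4EB6 hex

803C4EB6


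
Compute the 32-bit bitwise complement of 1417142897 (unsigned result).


~0b1010100011101111110001001110001 = 0b10101011100010000001110110001110 = 2877824398 (32-bit unsigned)

2877824398


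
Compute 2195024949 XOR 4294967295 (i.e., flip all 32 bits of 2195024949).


2195024949 ^ 4294967295 = 2099942346

2099942346


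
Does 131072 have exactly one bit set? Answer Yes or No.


0b100000000000000000. Only one bit set => Yes

Yes


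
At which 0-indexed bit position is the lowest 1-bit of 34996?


0b1000100010110100. Lowest set bit at position 2

2


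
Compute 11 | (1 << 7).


11 | (1 << 7) = 11 | 128 = 139

139


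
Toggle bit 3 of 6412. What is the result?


6412 ^ (1 << 3) = 6412 ^ 8 = 6404

6404


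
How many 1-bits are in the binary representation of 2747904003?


0b10100011110010011011000000000011 has 13 set bits

13


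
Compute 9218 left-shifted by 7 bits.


0b10010000000010 << 7 = 0b100100000000100000000 = 1179904

1179904


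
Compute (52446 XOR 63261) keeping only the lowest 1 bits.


Step 1: 52446 ^ 63261 = 15299
Step 2: 15299 & 1 = 1

1


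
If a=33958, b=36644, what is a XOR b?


33958 ^ 36644 = 2946

2946


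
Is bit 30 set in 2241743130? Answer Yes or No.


0b10000101100111100100100100011010, bit 30 = 0. No

No


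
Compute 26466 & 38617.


0b110011101100010 & 0b1001011011011001 = 0b11001000000 = 1600

1600


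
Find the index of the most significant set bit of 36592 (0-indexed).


0b1000111011110000. Highest set bit at position 15

15


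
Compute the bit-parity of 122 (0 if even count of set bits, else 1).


0b1111010 has 5 ones => parity 1

1


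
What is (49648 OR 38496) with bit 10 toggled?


Step 1: 49648 | 38496 = 55280
Step 2: 55280 ^ (1 << 10) = 55280 ^ 1024 = 54256

54256


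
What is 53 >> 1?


0b110101 >> 1 = 0b11010 = 26

26


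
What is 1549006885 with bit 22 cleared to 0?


1549006885 & ~(1 << 22) = 1544812581

1544812581


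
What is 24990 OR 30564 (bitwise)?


0b110000110011110 | 0b111011101100100 = 0b111011111111110 = 30718

30718


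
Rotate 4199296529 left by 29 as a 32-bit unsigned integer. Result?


Rotate 0b11111010010011000010111000010001 left by 29 (32-bit) = 0b111111010010011000010111000010 = 1061782978

1061782978


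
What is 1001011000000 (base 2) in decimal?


1001011000000 in decimal = 4800

4800


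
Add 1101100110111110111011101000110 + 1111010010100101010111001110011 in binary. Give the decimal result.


1101100110111110111011101000110 + 1111010010100101010111001110011 = 11100111001100100010010110111001 = 3878823353

3878823353


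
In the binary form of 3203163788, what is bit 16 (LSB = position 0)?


0b10111110111011000110011010001100, position 16 = 0

0


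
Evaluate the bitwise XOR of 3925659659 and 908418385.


0b11101001111111001101000000001011 ^ 0b110110001001010101110101010001 = 0b11011111110110011000110101011010 = 3755576666

3755576666


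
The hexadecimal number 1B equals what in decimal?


1B hex = 27 decimal

27


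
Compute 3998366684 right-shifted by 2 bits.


0b11101110010100100011101111011100 >> 2 = 0b111011100101001000111011110111 = 999591671

999591671


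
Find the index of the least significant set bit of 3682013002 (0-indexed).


0b11011011011101110000111101001010. Lowest set bit at position 1

1


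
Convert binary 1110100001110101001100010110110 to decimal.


1110100001110101001100010110110 in decimal = 1949997238

1949997238


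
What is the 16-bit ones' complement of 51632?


51632 ^ 65535 = 13903

13903


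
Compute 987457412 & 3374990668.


0b111010110110110110011110000100 & 0b11001001001010100100010101001100 = 0b1000000010100100010100000100 = 134890756

134890756


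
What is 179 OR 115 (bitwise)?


0b10110011 | 0b1110011 = 0b11110011 = 243

243


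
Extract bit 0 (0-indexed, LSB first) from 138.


0b10001010, position 0 = 0

0


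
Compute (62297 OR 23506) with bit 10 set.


Step 1: 62297 | 23506 = 64475
Step 2: 64475 | (1 << 10) = 64475 | 1024 = 65499

65499


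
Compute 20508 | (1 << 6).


20508 | (1 << 6) = 20508 | 64 = 20572

20572


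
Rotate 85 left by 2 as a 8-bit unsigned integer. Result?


Rotate 0b1010101 left by 2 (8-bit) = 0b1010101 = 85

85


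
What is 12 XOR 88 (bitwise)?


0b1100 ^ 0b1011000 = 0b1010100 = 84

84


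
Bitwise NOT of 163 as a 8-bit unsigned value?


~0b10100011 = 0b1011100 = 92 (8-bit unsigned)

92


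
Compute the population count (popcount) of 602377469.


0b100011111001111000110011111101 has 19 set bits

19


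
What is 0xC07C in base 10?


C07C hex = 49276 decimal

49276


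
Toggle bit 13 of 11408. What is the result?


11408 ^ (1 << 13) = 11408 ^ 8192 = 3216

3216


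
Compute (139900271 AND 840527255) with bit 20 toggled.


Step 1: 139900271 & 840527255 = 1058055
Step 2: 1058055 ^ (1 << 20) = 1058055 ^ 1048576 = 9479

9479


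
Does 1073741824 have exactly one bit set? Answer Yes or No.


0b1000000000000000000000000000000. Only one bit set => Yes

Yes


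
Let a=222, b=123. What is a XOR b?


222 ^ 123 = 165

165


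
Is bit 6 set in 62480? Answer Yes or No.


0b1111010000010000, bit 6 = 0. No

No


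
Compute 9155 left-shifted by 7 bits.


0b10001111000011 << 7 = 0b100011110000110000000 = 1171840

1171840


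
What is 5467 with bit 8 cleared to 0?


5467 & ~(1 << 8) = 5211

5211


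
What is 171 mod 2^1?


171 & 1 = 1

1


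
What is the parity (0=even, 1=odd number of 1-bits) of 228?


0b11100100 has 4 ones => parity 0

0


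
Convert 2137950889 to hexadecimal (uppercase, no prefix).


2137950889 = 7F6E8AA9 hex

7F6E8AA9


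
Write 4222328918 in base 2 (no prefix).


4222328918 = 11111011101010111010000001010110 in binary

11111011101010111010000001010110


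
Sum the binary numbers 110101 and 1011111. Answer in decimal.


110101 + 1011111 = 10010100 = 148

148


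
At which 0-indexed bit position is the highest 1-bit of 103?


0b1100111. Highest set bit at position 6

6


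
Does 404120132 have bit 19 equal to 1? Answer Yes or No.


0b11000000101100110001001000100, bit 19 = 0. No

No


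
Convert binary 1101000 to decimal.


1101000 in decimal = 104

104


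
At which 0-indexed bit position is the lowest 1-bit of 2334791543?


0b10001011001010100001011101110111. Lowest set bit at position 0

0


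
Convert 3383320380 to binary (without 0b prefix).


3383320380 = 11001001101010010101111100111100 in binary

11001001101010010101111100111100


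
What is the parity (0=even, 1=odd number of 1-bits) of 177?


0b10110001 has 4 ones => parity 0

0


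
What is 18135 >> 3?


0b100011011010111 >> 3 = 0b100011011010 = 2266

2266


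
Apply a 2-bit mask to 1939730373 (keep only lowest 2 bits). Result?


1939730373 & 3 = 1

1


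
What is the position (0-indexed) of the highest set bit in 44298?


0b1010110100001010. Highest set bit at position 15

15


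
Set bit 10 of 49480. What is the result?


49480 | (1 << 10) = 49480 | 1024 = 50504

50504


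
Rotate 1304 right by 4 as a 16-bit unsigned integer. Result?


Rotate 0b10100011000 right by 4 (16-bit) = 0b1000000001010001 = 32849

32849


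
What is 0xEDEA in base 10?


EDEA hex = 60906 decimal

60906


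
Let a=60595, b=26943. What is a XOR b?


60595 ^ 26943 = 34188

34188


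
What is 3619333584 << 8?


0b11010111101110101010010111010000 << 8 = 0b1101011110111010101001011101000000000000 = 926549397504

926549397504


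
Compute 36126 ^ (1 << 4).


36126 ^ (1 << 4) = 36126 ^ 16 = 36110

36110


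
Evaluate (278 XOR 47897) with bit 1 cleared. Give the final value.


Step 1: 278 ^ 47897 = 47631
Step 2: 47631 & ~(1 << 1) = 47629

47629


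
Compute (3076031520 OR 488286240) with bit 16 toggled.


Step 1: 3076031520 | 488286240 = 3210390560
Step 2: 3210390560 ^ (1 << 16) = 3210390560 ^ 65536 = 3210456096

3210456096


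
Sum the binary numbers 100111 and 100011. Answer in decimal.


100111 + 100011 = 1001010 = 74

74


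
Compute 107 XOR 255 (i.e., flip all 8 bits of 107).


107 ^ 255 = 148

148


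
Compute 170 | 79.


0b10101010 | 0b1001111 = 0b11101111 = 239

239


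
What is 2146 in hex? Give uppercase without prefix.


2146 = 862 hex

862


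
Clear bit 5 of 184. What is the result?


184 & ~(1 << 5) = 152

152


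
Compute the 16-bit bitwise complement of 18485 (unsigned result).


~0b100100000110101 = 0b1011011111001010 = 47050 (16-bit unsigned)

47050


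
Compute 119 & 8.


0b1110111 & 0b1000 = 0b0 = 0

0


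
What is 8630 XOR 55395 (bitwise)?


0b10000110110110 ^ 0b1101100001100011 = 0b1111100111010101 = 63957

63957


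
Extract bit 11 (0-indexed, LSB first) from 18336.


0b100011110100000, position 11 = 0

0


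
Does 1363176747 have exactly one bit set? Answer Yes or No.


0b1010001010000000110110100101011. Multiple bits set => No

No


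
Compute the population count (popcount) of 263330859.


0b1111101100100001110000101011 has 15 set bits

15


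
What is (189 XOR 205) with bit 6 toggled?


Step 1: 189 ^ 205 = 112
Step 2: 112 ^ (1 << 6) = 112 ^ 64 = 48

48


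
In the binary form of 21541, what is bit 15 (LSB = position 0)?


0b101010000100101, position 15 = 0

0


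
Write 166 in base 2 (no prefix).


166 = 10100110 in binary

10100110


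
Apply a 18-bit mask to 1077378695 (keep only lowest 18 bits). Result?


1077378695 & 262143 = 228999

228999


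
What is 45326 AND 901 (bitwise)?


0b1011000100001110 & 0b1110000101 = 0b100000100 = 260

260


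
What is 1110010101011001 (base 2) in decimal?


1110010101011001 in decimal = 58713

58713


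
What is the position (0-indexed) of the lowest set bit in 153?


0b10011001. Lowest set bit at position 0

0


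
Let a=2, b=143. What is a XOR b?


2 ^ 143 = 141

141


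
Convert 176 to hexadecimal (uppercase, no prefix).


176 = B0 hex

B0


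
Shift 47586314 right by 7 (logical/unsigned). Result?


0b10110101100001110000001010 >> 7 = 0b1011010110000111000 = 371768

371768


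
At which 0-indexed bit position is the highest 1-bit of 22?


0b10110. Highest set bit at position 4

4


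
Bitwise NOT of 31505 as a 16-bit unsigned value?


~0b111101100010001 = 0b1000010011101110 = 34030 (16-bit unsigned)

34030


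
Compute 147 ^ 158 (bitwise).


0b10010011 ^ 0b10011110 = 0b1101 = 13

13


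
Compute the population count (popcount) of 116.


0b1110100 has 4 set bits

4


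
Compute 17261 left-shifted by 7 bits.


0b100001101101101 << 7 = 0b1000011011011010000000 = 2209408

2209408


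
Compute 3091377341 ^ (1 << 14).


3091377341 ^ (1 << 14) = 3091377341 ^ 16384 = 3091393725

3091393725


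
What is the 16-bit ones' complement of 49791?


49791 ^ 65535 = 15744

15744


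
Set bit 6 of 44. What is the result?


44 | (1 << 6) = 44 | 64 = 108

108


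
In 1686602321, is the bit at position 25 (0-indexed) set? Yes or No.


0b1100100100001111000001001010001, bit 25 = 0. No

No


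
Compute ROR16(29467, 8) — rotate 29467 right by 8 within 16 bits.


Rotate 0b111001100011011 right by 8 (16-bit) = 0b1101101110011 = 7027

7027


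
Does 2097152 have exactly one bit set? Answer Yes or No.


0b1000000000000000000000. Only one bit set => Yes

Yes


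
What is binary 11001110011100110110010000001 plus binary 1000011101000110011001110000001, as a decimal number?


11001110011100110110010000001 + 1000011101000110011001110000001 = 1011101011100011010000000000010 = 1567727618

1567727618


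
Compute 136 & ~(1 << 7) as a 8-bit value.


136 & ~(1 << 7) = 8

8


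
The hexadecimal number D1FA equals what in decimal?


D1FA hex = 53754 decimal

53754


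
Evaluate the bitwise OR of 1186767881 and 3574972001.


0b1000110101111001010010000001001 | 0b11010101000101011011111001100001 = 0b11010111101111011011111001101001 = 3619536489

3619536489


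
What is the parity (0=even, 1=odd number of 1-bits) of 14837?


0b11100111110101 has 10 ones => parity 0

0


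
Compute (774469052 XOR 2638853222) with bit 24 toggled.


Step 1: 774469052 ^ 2638853222 = 3009462746
Step 2: 3009462746 ^ (1 << 24) = 3009462746 ^ 16777216 = 2992685530

2992685530


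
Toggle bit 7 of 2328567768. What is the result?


2328567768 ^ (1 << 7) = 2328567768 ^ 128 = 2328567640

2328567640


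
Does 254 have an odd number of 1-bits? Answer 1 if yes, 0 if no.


0b11111110 has 7 ones => parity 1

1


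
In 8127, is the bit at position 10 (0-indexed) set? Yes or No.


0b1111110111111, bit 10 = 1. Yes

Yes


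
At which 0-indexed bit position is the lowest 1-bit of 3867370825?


0b11100110100000110110010101001001. Lowest set bit at position 0

0


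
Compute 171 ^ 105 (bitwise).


0b10101011 ^ 0b1101001 = 0b11000010 = 194

194


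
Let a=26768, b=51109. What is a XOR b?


26768 ^ 51109 = 44853

44853


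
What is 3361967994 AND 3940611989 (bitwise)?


0b11001000011000111000111101111010 & 0b11101010111000001111011110010101 = 0b11001000011000001000011100010000 = 3361769232

3361769232


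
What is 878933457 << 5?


0b110100011000110111010111010001 << 5 = 0b11010001100011011101011101000100000 = 28125870624

28125870624


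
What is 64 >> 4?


0b1000000 >> 4 = 0b100 = 4

4


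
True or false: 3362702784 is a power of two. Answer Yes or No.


0b11001000011011101100010111000000. Multiple bits set => No

No


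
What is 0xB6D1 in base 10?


B6D1 hex = 46801 decimal

46801


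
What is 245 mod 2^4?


245 & 15 = 5

5


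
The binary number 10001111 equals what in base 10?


10001111 in decimal = 143

143


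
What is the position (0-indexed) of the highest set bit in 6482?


0b1100101010010. Highest set bit at position 12

12


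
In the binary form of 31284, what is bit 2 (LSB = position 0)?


0b111101000110100, position 2 = 1

1


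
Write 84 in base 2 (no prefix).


84 = 1010100 in binary

1010100


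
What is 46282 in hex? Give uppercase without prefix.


46282 = B4CA hex

B4CA


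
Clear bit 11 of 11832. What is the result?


11832 & ~(1 << 11) = 9784

9784


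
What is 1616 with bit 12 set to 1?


1616 | (1 << 12) = 1616 | 4096 = 5712

5712


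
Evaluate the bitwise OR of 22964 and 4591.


0b101100110110100 | 0b1000111101111 = 0b101100111111111 = 23039

23039


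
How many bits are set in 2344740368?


0b10001011110000011110011000010000 has 13 set bits

13


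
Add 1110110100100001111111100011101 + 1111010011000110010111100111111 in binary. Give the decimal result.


1110110100100001111111100011101 + 1111010011000110010111100111111 = 11110000111101000010111001011100 = 4042534492

4042534492


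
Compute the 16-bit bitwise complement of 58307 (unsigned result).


~0b1110001111000011 = 0b1110000111100 = 7228 (16-bit unsigned)

7228


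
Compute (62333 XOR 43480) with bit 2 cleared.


Step 1: 62333 ^ 43480 = 23205
Step 2: 23205 & ~(1 << 2) = 23201

23201


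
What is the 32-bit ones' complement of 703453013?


703453013 ^ 4294967295 = 3591514282

3591514282


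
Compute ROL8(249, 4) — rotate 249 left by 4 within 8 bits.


Rotate 0b11111001 left by 4 (8-bit) = 0b10011111 = 159

159


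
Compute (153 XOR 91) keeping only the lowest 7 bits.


Step 1: 153 ^ 91 = 194
Step 2: 194 & 127 = 66

66


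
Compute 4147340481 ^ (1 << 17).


4147340481 ^ (1 << 17) = 4147340481 ^ 131072 = 4147209409

4147209409


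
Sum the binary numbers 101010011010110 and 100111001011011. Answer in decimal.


101010011010110 + 100111001011011 = 1010001100110001 = 41777

41777
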